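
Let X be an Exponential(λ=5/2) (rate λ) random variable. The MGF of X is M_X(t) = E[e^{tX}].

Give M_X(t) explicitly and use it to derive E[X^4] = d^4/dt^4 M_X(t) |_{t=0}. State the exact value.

E[X^4] = M^(4)(0) = 384/625

M_X(t) = 5/(2*(5/2 - t))
M^(4)(t) = -1920/(32*t^5 - 400*t^4 + 2000*t^3 - 5000*t^2 + 6250*t - 3125)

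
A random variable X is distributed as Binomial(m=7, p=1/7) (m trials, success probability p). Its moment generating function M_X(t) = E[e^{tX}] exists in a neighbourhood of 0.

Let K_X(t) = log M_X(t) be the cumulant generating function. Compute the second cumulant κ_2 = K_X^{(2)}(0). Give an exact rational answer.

κ_2 = D^2[K](0) = 6/7

M_X(t) = (e^(t)/7 + 6/7)^7
K_X(t) = log M_X(t) = 7*log(e^(t)/7 + 6/7)
D^2[K](t) = 42*e^(t)/(e^(2*t) + 12*e^(t) + 36)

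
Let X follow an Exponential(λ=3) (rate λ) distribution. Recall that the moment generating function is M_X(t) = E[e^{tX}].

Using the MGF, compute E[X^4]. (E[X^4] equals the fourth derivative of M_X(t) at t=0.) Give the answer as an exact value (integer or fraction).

M_X(t) = 3/(3 - t)
dM/dt = 3/(t^2 - 6*t + 9)
d^2M/dt^2 = -6/(t^3 - 9*t^2 + 27*t - 27)
d^3M/dt^3 = 18/(t^4 - 12*t^3 + 54*t^2 - 108*t + 81)
d^4M/dt^4 = -72/(t^5 - 15*t^4 + 90*t^3 - 270*t^2 + 405*t - 243)

E[X^4] = d^4M/dt^4 |_{t=0} = 8/27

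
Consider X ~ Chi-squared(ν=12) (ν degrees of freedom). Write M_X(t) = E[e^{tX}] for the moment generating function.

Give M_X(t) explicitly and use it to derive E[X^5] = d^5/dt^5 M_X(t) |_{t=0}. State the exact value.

E[X^5] = M^(5)(0) = 967680

M_X(t) = (1 - 2*t)^(-6)
M^(5)(t) = -967680/(2048*t^11 - 11264*t^10 + 28160*t^9 - 42240*t^8 + 42240*t^7 - 29568*t^6 + 14784*t^5 - 5280*t^4 + 1320*t^3 - 220*t^2 + 22*t - 1)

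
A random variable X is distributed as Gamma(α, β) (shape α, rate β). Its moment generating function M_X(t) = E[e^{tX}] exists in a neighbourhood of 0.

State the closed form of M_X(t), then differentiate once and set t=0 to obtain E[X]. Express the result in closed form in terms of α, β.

E[X] = D[M](0) = α/β

M_X(t) = (β/(β - t))^α
D[M](t) = -α*β^α*(1/(β - t))^α/(-β + t)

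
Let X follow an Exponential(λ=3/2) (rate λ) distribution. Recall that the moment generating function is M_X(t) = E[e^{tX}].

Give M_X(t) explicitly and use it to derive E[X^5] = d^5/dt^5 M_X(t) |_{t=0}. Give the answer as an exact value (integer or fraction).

M_X(t) = 3/(2*(3/2 - t))
M′(t) = 6/(4*t^2 - 12*t + 9)
M′′(t) = -24/(8*t^3 - 36*t^2 + 54*t - 27)
M′′′(t) = 144/(16*t^4 - 96*t^3 + 216*t^2 - 216*t + 81)
M′′′′(t) = -1152/(32*t^5 - 240*t^4 + 720*t^3 - 1080*t^2 + 810*t - 243)
M′′′′′(t) = 11520/(64*t^6 - 576*t^5 + 2160*t^4 - 4320*t^3 + 4860*t^2 - 2916*t + 729)

E[X^5] = M′′′′′(0) = 1280/81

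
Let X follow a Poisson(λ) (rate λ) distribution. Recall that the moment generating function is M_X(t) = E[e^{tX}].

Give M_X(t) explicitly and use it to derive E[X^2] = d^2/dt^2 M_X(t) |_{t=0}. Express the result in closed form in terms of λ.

M_X(t) = e^(λ*(e^(t) - 1))
D^2[M](t) = (λ^2*e^(2*t)*e^(λ*e^(t)) + λ*e^(t)*e^(λ*e^(t)))*e^(-λ)

E[X^2] = D^2[M](0) = λ*(λ + 1)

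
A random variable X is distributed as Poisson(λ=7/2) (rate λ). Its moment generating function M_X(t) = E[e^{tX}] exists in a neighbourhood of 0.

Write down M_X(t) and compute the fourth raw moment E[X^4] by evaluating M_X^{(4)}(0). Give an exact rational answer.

E[X^4] = M^(4)(0) = 7945/16

M_X(t) = e^(7*e^(t)/2 - 7/2)
M^(4)(t) = (2401*e^(4*t)*e^(7*e^(t)/2) + 4116*e^(3*t)*e^(7*e^(t)/2) + 1372*e^(2*t)*e^(7*e^(t)/2) + 56*e^(t)*e^(7*e^(t)/2))*e^(-7/2)/16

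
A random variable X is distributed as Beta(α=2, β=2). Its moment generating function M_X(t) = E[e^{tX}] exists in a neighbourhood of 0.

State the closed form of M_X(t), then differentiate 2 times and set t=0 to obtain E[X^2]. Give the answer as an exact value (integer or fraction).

M_X(t) = ₁F₁(2; 4; t)
M′(t) = ₁F₁(3; 5; t)/2
M′′(t) = 3*₁F₁(4; 6; t)/10

E[X^2] = M′′(0) = 3/10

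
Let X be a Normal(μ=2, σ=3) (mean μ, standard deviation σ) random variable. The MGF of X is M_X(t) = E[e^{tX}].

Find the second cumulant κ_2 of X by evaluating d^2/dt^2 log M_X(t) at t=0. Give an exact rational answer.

M_X(t) = e^(9*t^2/2 + 2*t)
K_X(t) = log M_X(t) = 9*t^2/2 + 2*t
K′(t) = 9*t + 2
K′′(t) = 9

κ_2 = K′′(0) = 9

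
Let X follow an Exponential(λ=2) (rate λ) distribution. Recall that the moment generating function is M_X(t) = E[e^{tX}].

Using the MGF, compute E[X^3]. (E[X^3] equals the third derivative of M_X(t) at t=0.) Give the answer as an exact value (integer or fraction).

M_X(t) = 2/(2 - t)
dM/dt = 2/(t^2 - 4*t + 4)
d^2M/dt^2 = -4/(t^3 - 6*t^2 + 12*t - 8)
d^3M/dt^3 = 12/(t^4 - 8*t^3 + 24*t^2 - 32*t + 16)

E[X^3] = d^3M/dt^3 |_{t=0} = 3/4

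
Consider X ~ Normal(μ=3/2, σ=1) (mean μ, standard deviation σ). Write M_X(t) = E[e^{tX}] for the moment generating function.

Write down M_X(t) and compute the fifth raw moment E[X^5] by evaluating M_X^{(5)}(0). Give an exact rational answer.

E[X^5] = M^(5)(0) = 2043/32

M_X(t) = e^(t^2/2 + 3*t/2)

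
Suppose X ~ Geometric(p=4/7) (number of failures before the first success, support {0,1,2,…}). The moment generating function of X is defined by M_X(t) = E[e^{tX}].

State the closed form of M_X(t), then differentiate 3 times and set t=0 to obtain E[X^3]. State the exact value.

M_X(t) = 4/(7*(1 - 3*e^(t)/7))
dM/dt = 12*e^(t)/(9*e^(2*t) - 42*e^(t) + 49)
d^2M/dt^2 = (-36*e^(2*t) - 84*e^(t))/(27*e^(3*t) - 189*e^(2*t) + 441*e^(t) - 343)
d^3M/dt^3 = (108*e^(3*t) + 1008*e^(2*t) + 588*e^(t))/(81*e^(4*t) - 756*e^(3*t) + 2646*e^(2*t) - 4116*e^(t) + 2401)

E[X^3] = d^3M/dt^3 |_{t=0} = 213/32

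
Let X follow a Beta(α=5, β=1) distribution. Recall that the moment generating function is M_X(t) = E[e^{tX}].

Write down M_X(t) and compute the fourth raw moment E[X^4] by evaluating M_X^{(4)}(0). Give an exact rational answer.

M_X(t) = ₁F₁(5; 6; t)
dM/dt = 5*₁F₁(6; 7; t)/6
d^2M/dt^2 = 5*₁F₁(7; 8; t)/7
d^3M/dt^3 = 5*₁F₁(8; 9; t)/8
d^4M/dt^4 = 5*₁F₁(9; 10; t)/9

E[X^4] = d^4M/dt^4 |_{t=0} = 5/9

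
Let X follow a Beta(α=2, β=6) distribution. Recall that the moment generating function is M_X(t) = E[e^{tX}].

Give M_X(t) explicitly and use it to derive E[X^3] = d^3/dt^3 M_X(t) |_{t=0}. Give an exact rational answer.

E[X^3] = M^(3)(0) = 1/30

M_X(t) = ₁F₁(2; 8; t)
M^(3)(t) = ₁F₁(5; 11; t)/30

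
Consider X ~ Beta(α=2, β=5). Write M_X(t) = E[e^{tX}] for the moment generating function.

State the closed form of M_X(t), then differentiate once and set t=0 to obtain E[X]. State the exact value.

M_X(t) = ₁F₁(2; 7; t)
D[M](t) = 2*₁F₁(3; 8; t)/7

E[X] = D[M](0) = 2/7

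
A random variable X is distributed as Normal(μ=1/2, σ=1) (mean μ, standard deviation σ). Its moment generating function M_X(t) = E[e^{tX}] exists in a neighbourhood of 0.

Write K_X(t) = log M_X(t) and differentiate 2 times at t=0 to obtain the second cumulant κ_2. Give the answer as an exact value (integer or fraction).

M_X(t) = e^(t^2/2 + t/2)
K_X(t) = log M_X(t) = t^2/2 + t/2
K^(2)(t) = 1

κ_2 = K^(2)(0) = 1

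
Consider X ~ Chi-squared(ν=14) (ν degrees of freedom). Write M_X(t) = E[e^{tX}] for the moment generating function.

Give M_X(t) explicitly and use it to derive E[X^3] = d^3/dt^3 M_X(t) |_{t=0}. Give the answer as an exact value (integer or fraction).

E[X^3] = M′′′(0) = 4032

M_X(t) = (1 - 2*t)^(-7)
M′(t) = 14/(256*t^8 - 1024*t^7 + 1792*t^6 - 1792*t^5 + 1120*t^4 - 448*t^3 + 112*t^2 - 16*t + 1)
M′′(t) = -224/(512*t^9 - 2304*t^8 + 4608*t^7 - 5376*t^6 + 4032*t^5 - 2016*t^4 + 672*t^3 - 144*t^2 + 18*t - 1)
M′′′(t) = 4032/(1024*t^10 - 5120*t^9 + 11520*t^8 - 15360*t^7 + 13440*t^6 - 8064*t^5 + 3360*t^4 - 960*t^3 + 180*t^2 - 20*t + 1)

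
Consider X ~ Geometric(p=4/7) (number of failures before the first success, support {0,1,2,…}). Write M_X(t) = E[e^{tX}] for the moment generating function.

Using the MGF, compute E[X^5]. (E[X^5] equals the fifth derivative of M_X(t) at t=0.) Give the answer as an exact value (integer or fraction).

M_X(t) = 4/(7*(1 - 3*e^(t)/7))
dM/dt = 12*e^(t)/(9*e^(2*t) - 42*e^(t) + 49)
d^2M/dt^2 = (-36*e^(2*t) - 84*e^(t))/(27*e^(3*t) - 189*e^(2*t) + 441*e^(t) - 343)
d^3M/dt^3 = (108*e^(3*t) + 1008*e^(2*t) + 588*e^(t))/(81*e^(4*t) - 756*e^(3*t) + 2646*e^(2*t) - 4116*e^(t) + 2401)
d^4M/dt^4 = (-324*e^(4*t) - 8316*e^(3*t) - 19404*e^(2*t) - 4116*e^(t))/(243*e^(5*t) - 2835*e^(4*t) + 13230*e^(3*t) - 30870*e^(2*t) + 36015*e^(t) - 16807)

E[X^5] = d^5M/dt^5 |_{t=0} = 23721/128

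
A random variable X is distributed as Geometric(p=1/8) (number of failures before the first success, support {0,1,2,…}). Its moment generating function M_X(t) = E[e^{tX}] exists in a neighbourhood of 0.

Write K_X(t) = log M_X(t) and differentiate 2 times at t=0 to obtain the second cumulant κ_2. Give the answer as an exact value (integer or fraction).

κ_2 = K^(2)(0) = 56

M_X(t) = 1/(8*(1 - 7*e^(t)/8))
K_X(t) = log M_X(t) = -log(1 - 7*e^(t)/8) - 3*log(2)
K^(2)(t) = 56*e^(t)/(49*e^(2*t) - 112*e^(t) + 64)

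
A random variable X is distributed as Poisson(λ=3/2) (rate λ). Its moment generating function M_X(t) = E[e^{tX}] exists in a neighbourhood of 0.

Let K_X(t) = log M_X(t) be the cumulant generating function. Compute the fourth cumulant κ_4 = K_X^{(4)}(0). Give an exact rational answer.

M_X(t) = e^(3*e^(t)/2 - 3/2)
K_X(t) = log M_X(t) = 3*e^(t)/2 - 3/2
K^(4)(t) = 3*e^(t)/2

κ_4 = K^(4)(0) = 3/2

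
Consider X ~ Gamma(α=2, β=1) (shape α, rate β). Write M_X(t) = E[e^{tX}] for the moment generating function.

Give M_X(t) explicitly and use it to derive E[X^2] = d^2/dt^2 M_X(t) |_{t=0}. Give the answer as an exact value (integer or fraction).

E[X^2] = M^(2)(0) = 6

M_X(t) = (1 - t)^(-2)
M^(2)(t) = 6/(t^4 - 4*t^3 + 6*t^2 - 4*t + 1)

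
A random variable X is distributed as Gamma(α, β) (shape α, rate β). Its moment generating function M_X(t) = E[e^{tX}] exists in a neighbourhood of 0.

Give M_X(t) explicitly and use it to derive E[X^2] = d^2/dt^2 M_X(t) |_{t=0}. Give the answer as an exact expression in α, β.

E[X^2] = D^2[M](0) = α*(α + 1)/β^2

M_X(t) = (β/(β - t))^α
D^2[M](t) = (α^2*β^α*(1/(β - t))^α + α*β^α*(1/(β - t))^α)/(β^2 - 2*β*t + t^2)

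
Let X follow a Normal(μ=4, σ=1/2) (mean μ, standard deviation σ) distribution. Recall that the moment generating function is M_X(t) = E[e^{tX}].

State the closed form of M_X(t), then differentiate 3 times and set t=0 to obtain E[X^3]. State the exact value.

E[X^3] = M′′′(0) = 67

M_X(t) = e^(t^2/8 + 4*t)
M′(t) = t*e^(4*t)*e^(t^2/8)/4 + 4*e^(4*t)*e^(t^2/8)
M′′(t) = t^2*e^(4*t)*e^(t^2/8)/16 + 2*t*e^(4*t)*e^(t^2/8) + 65*e^(4*t)*e^(t^2/8)/4
M′′′(t) = t^3*e^(4*t)*e^(t^2/8)/64 + 3*t^2*e^(4*t)*e^(t^2/8)/4 + 195*t*e^(4*t)*e^(t^2/8)/16 + 67*e^(4*t)*e^(t^2/8)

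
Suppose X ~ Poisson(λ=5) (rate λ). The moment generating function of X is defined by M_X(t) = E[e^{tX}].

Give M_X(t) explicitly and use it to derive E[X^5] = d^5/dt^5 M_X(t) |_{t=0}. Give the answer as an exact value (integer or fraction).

E[X^5] = M^(5)(0) = 12880

M_X(t) = e^(5*e^(t) - 5)
M^(5)(t) = (3125*e^(5*t)*e^(5*e^(t)) + 6250*e^(4*t)*e^(5*e^(t)) + 3125*e^(3*t)*e^(5*e^(t)) + 375*e^(2*t)*e^(5*e^(t)) + 5*e^(t)*e^(5*e^(t)))*e^(-5)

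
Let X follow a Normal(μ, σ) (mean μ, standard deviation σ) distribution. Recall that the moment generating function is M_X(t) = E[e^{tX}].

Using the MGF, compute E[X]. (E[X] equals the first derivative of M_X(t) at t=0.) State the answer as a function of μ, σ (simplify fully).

M_X(t) = e^(μ*t + σ^2*t^2/2)
M^(1)(t) = μ*e^(μ*t)*e^(σ^2*t^2/2) + σ^2*t*e^(μ*t)*e^(σ^2*t^2/2)

E[X] = M^(1)(0) = μ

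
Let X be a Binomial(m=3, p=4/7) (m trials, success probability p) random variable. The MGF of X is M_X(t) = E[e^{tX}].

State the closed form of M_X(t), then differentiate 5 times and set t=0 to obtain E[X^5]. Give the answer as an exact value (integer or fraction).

E[X^5] = M^(5)(0) = 20268/343

M_X(t) = (4*e^(t)/7 + 3/7)^3
M^(5)(t) = 15552*e^(3*t)/343 + 4608*e^(2*t)/343 + 108*e^(t)/343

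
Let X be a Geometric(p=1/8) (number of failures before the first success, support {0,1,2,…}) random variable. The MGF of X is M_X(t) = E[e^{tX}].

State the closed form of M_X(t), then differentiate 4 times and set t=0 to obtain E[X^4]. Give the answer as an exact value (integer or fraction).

E[X^4] = M′′′′(0) = 70665

M_X(t) = 1/(8*(1 - 7*e^(t)/8))
M′(t) = 7*e^(t)/(49*e^(2*t) - 112*e^(t) + 64)
M′′(t) = (-49*e^(2*t) - 56*e^(t))/(343*e^(3*t) - 1176*e^(2*t) + 1344*e^(t) - 512)
M′′′(t) = (343*e^(3*t) + 1568*e^(2*t) + 448*e^(t))/(2401*e^(4*t) - 10976*e^(3*t) + 18816*e^(2*t) - 14336*e^(t) + 4096)
M′′′′(t) = (-2401*e^(4*t) - 30184*e^(3*t) - 34496*e^(2*t) - 3584*e^(t))/(16807*e^(5*t) - 96040*e^(4*t) + 219520*e^(3*t) - 250880*e^(2*t) + 143360*e^(t) - 32768)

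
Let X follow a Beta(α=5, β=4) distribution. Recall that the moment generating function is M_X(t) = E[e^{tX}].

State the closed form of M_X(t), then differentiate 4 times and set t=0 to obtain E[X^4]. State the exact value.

M_X(t) = ₁F₁(5; 9; t)
dM/dt = 5*₁F₁(6; 10; t)/9
d^2M/dt^2 = ₁F₁(7; 11; t)/3
d^3M/dt^3 = 7*₁F₁(8; 12; t)/33
d^4M/dt^4 = 14*₁F₁(9; 13; t)/99

E[X^4] = d^4M/dt^4 |_{t=0} = 14/99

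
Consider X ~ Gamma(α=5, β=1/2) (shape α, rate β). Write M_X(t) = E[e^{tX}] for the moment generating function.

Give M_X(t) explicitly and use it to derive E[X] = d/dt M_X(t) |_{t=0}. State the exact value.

M_X(t) = 1/(32*(1/2 - t)^5)
D[M](t) = 10/(64*t^6 - 192*t^5 + 240*t^4 - 160*t^3 + 60*t^2 - 12*t + 1)

E[X] = D[M](0) = 10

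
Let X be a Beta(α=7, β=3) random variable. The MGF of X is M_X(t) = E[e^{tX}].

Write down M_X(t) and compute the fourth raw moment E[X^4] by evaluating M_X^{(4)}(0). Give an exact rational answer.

M_X(t) = ₁F₁(7; 10; t)
M^(4)(t) = 42*₁F₁(11; 14; t)/143

E[X^4] = M^(4)(0) = 42/143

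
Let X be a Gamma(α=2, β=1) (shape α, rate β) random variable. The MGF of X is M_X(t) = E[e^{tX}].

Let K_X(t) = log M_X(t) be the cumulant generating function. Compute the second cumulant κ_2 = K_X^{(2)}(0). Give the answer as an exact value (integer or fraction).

M_X(t) = (1 - t)^(-2)
K_X(t) = log M_X(t) = -2*log(1 - t)
K′(t) = -2/(t - 1)
K′′(t) = 2/(t^2 - 2*t + 1)

κ_2 = K′′(0) = 2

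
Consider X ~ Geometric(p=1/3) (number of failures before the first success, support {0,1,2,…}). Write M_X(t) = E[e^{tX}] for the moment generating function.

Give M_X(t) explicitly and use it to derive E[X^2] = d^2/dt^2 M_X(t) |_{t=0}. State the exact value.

E[X^2] = d^2M/dt^2 |_{t=0} = 10

M_X(t) = 1/(3*(1 - 2*e^(t)/3))
dM/dt = 2*e^(t)/(4*e^(2*t) - 12*e^(t) + 9)
d^2M/dt^2 = (-4*e^(2*t) - 6*e^(t))/(8*e^(3*t) - 36*e^(2*t) + 54*e^(t) - 27)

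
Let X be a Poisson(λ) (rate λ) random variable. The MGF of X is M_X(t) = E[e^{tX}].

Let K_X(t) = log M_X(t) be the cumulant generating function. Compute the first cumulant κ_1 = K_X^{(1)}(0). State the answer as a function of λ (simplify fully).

M_X(t) = e^(λ*(e^(t) - 1))
K_X(t) = log M_X(t) = λ*(e^(t) - 1)
D[K](t) = λ*e^(t)

κ_1 = D[K](0) = λ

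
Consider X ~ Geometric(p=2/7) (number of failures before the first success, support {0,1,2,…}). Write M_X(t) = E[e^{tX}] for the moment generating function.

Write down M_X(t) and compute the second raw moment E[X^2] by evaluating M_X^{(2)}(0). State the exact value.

M_X(t) = 2/(7*(1 - 5*e^(t)/7))
M′(t) = 10*e^(t)/(25*e^(2*t) - 70*e^(t) + 49)
M′′(t) = (-50*e^(2*t) - 70*e^(t))/(125*e^(3*t) - 525*e^(2*t) + 735*e^(t) - 343)

E[X^2] = M′′(0) = 15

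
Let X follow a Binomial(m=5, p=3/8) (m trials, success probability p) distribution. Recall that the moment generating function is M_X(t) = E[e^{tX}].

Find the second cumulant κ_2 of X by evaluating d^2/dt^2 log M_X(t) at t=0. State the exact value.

M_X(t) = (3*e^(t)/8 + 5/8)^5
K_X(t) = log M_X(t) = 5*log(3*e^(t)/8 + 5/8)
K^(2)(t) = 75*e^(t)/(9*e^(2*t) + 30*e^(t) + 25)

κ_2 = K^(2)(0) = 75/64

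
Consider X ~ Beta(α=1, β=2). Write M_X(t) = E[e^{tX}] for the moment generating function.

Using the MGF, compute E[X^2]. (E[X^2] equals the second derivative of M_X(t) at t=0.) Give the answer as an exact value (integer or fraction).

E[X^2] = M^(2)(0) = 1/6

M_X(t) = ₁F₁(1; 3; t)
M^(2)(t) = ₁F₁(3; 5; t)/6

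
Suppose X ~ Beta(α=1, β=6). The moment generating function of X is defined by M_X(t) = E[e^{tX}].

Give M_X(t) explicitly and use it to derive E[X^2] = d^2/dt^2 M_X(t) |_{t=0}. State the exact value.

E[X^2] = M′′(0) = 1/28

M_X(t) = ₁F₁(1; 7; t)
M′(t) = ₁F₁(2; 8; t)/7
M′′(t) = ₁F₁(3; 9; t)/28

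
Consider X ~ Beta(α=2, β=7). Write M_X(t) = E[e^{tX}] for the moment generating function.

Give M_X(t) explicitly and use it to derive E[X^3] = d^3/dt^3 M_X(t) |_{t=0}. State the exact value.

E[X^3] = M′′′(0) = 4/165

M_X(t) = ₁F₁(2; 9; t)
M′(t) = 2*₁F₁(3; 10; t)/9
M′′(t) = ₁F₁(4; 11; t)/15
M′′′(t) = 4*₁F₁(5; 12; t)/165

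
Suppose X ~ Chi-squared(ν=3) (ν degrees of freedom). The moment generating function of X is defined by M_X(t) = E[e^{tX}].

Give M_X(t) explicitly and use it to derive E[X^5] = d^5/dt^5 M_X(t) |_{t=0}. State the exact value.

E[X^5] = d^5M/dt^5 |_{t=0} = 10395

M_X(t) = (1 - 2*t)^(-3/2)
dM/dt = 3/(4*t^2*√(1 - 2*t) - 4*t*√(1 - 2*t) + √(1 - 2*t))
d^2M/dt^2 = -15/(8*t^3*√(1 - 2*t) - 12*t^2*√(1 - 2*t) + 6*t*√(1 - 2*t) - √(1 - 2*t))
d^3M/dt^3 = 105/(16*t^4*√(1 - 2*t) - 32*t^3*√(1 - 2*t) + 24*t^2*√(1 - 2*t) - 8*t*√(1 - 2*t) + √(1 - 2*t))
d^4M/dt^4 = -945/(32*t^5*√(1 - 2*t) - 80*t^4*√(1 - 2*t) + 80*t^3*√(1 - 2*t) - 40*t^2*√(1 - 2*t) + 10*t*√(1 - 2*t) - √(1 - 2*t))
d^5M/dt^5 = 10395/(64*t^6*√(1 - 2*t) - 192*t^5*√(1 - 2*t) + 240*t^4*√(1 - 2*t) - 160*t^3*√(1 - 2*t) + 60*t^2*√(1 - 2*t) - 12*t*√(1 - 2*t) + √(1 - 2*t))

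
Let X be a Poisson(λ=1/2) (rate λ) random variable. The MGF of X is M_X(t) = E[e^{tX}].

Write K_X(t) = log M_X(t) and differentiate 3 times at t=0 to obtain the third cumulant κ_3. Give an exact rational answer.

κ_3 = d^3K/dt^3 |_{t=0} = 1/2

M_X(t) = e^(e^(t)/2 - 1/2)
K_X(t) = log M_X(t) = e^(t)/2 - 1/2
dK/dt = e^(t)/2
d^2K/dt^2 = e^(t)/2
d^3K/dt^3 = e^(t)/2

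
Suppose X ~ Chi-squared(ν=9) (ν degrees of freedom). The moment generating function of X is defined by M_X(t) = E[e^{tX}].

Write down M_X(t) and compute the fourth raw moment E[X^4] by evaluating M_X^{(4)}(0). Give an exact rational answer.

E[X^4] = M^(4)(0) = 19305

M_X(t) = (1 - 2*t)^(-9/2)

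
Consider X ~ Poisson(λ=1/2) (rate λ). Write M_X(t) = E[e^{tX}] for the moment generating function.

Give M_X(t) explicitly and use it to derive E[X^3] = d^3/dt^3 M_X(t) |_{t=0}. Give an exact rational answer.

E[X^3] = M′′′(0) = 11/8

M_X(t) = e^(e^(t)/2 - 1/2)
M′(t) = e^(-1/2)*e^(t)*e^(e^(t)/2)/2
M′′(t) = (e^(2*t)*e^(e^(t)/2) + 2*e^(t)*e^(e^(t)/2))*e^(-1/2)/4
M′′′(t) = (e^(3*t)*e^(e^(t)/2) + 6*e^(2*t)*e^(e^(t)/2) + 4*e^(t)*e^(e^(t)/2))*e^(-1/2)/8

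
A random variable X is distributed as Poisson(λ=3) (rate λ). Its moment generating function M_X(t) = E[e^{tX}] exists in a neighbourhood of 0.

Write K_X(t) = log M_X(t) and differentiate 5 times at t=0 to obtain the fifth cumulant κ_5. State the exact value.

M_X(t) = e^(3*e^(t) - 3)
K_X(t) = log M_X(t) = 3*e^(t) - 3
K^(5)(t) = 3*e^(t)

κ_5 = K^(5)(0) = 3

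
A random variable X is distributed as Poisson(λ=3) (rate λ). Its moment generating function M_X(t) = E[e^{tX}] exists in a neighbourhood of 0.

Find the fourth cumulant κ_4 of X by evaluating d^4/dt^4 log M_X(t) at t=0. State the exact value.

M_X(t) = e^(3*e^(t) - 3)
K_X(t) = log M_X(t) = 3*e^(t) - 3
K′(t) = 3*e^(t)
K′′(t) = 3*e^(t)
K′′′(t) = 3*e^(t)
K′′′′(t) = 3*e^(t)

κ_4 = K′′′′(0) = 3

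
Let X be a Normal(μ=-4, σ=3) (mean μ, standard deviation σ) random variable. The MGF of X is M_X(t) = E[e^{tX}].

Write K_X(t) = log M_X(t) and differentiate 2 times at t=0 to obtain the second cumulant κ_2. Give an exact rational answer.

M_X(t) = e^(9*t^2/2 - 4*t)
K_X(t) = log M_X(t) = 9*t^2/2 - 4*t
D^2[K](t) = 9

κ_2 = D^2[K](0) = 9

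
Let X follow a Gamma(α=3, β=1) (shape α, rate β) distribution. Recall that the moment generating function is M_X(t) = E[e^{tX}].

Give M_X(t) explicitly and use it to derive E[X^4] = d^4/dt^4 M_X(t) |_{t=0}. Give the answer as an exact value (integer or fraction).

E[X^4] = M^(4)(0) = 360

M_X(t) = (1 - t)^(-3)
M^(4)(t) = -360/(t^7 - 7*t^6 + 21*t^5 - 35*t^4 + 35*t^3 - 21*t^2 + 7*t - 1)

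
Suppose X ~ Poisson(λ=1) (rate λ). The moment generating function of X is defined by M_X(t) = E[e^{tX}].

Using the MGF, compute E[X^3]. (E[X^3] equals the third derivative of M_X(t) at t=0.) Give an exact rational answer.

M_X(t) = e^(e^(t) - 1)
M′(t) = e^(-1)*e^(t)*e^(e^(t))
M′′(t) = (e^(2*t)*e^(e^(t)) + e^(t)*e^(e^(t)))*e^(-1)
M′′′(t) = (e^(3*t)*e^(e^(t)) + 3*e^(2*t)*e^(e^(t)) + e^(t)*e^(e^(t)))*e^(-1)

E[X^3] = M′′′(0) = 5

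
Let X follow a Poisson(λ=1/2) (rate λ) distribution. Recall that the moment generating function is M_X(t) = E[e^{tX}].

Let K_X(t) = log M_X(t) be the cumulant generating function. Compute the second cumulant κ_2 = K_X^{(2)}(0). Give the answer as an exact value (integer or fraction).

M_X(t) = e^(e^(t)/2 - 1/2)
K_X(t) = log M_X(t) = e^(t)/2 - 1/2
D^2[K](t) = e^(t)/2

κ_2 = D^2[K](0) = 1/2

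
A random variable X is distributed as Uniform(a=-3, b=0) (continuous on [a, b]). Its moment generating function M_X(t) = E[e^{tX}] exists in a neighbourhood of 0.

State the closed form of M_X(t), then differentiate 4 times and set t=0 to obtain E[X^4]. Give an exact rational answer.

M_X(t) = (1 - e^(-3*t))/(3*t)
dM/dt = (3*t - e^(3*t) + 1)*e^(-3*t)/(3*t^2)
d^2M/dt^2 = (-9*t^2 - 6*t + 2*e^(3*t) - 2)*e^(-3*t)/(3*t^3)
d^3M/dt^3 = (9*t^3 + 9*t^2 + 6*t - 2*e^(3*t) + 2)*e^(-3*t)/t^4
d^4M/dt^4 = (-27*t^4 - 36*t^3 - 36*t^2 - 24*t + 8*e^(3*t) - 8)*e^(-3*t)/t^5

E[X^4] = d^4M/dt^4 |_{t=0} = 81/5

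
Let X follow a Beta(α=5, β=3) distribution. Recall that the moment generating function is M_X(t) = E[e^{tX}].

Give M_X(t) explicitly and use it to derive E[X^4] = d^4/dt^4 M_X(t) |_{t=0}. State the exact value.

M_X(t) = ₁F₁(5; 8; t)
D^4[M](t) = 7*₁F₁(9; 12; t)/33

E[X^4] = D^4[M](0) = 7/33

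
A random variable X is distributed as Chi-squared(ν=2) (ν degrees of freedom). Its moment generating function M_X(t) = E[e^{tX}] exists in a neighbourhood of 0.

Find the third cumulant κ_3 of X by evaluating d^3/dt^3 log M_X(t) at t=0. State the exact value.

M_X(t) = 1/(1 - 2*t)
K_X(t) = log M_X(t) = -log(1 - 2*t)
D^3[K](t) = -16/(8*t^3 - 12*t^2 + 6*t - 1)

κ_3 = D^3[K](0) = 16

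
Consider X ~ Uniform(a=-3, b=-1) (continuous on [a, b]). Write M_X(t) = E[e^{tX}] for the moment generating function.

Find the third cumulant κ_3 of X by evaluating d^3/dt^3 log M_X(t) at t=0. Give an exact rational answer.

M_X(t) = (e^(-t) - e^(-3*t))/(2*t)
K_X(t) = log M_X(t) = -log(t) + log(e^(-t) - e^(-3*t)) - log(2)
K^(3)(t) = (8*t^3*e^(4*t) + 8*t^3*e^(2*t) - 2*e^(6*t) + 6*e^(4*t) - 6*e^(2*t) + 2)/(t^3*e^(6*t) - 3*t^3*e^(4*t) + 3*t^3*e^(2*t) - t^3)

κ_3 = K^(3)(0) = 0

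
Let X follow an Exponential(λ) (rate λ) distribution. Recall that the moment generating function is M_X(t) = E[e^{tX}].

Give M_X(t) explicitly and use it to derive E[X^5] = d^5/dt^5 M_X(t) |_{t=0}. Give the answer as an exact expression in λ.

M_X(t) = λ/(λ - t)
dM/dt = λ/(λ^2 - 2*λ*t + t^2)
d^2M/dt^2 = -2*λ/(-λ^3 + 3*λ^2*t - 3*λ*t^2 + t^3)
d^3M/dt^3 = 6*λ/(λ^4 - 4*λ^3*t + 6*λ^2*t^2 - 4*λ*t^3 + t^4)
d^4M/dt^4 = -24*λ/(-λ^5 + 5*λ^4*t - 10*λ^3*t^2 + 10*λ^2*t^3 - 5*λ*t^4 + t^5)
d^5M/dt^5 = 120*λ/(λ^6 - 6*λ^5*t + 15*λ^4*t^2 - 20*λ^3*t^3 + 15*λ^2*t^4 - 6*λ*t^5 + t^6)

E[X^5] = d^5M/dt^5 |_{t=0} = 120/λ^5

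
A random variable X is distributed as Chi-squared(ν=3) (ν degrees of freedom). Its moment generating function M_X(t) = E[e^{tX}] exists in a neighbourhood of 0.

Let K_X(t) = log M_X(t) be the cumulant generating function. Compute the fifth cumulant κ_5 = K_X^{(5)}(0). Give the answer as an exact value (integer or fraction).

M_X(t) = (1 - 2*t)^(-3/2)
K_X(t) = log M_X(t) = -3*log(1 - 2*t)/2
K′(t) = -3/(2*t - 1)
K′′(t) = 6/(4*t^2 - 4*t + 1)
K′′′(t) = -24/(8*t^3 - 12*t^2 + 6*t - 1)
K′′′′(t) = 144/(16*t^4 - 32*t^3 + 24*t^2 - 8*t + 1)
K′′′′′(t) = -1152/(32*t^5 - 80*t^4 + 80*t^3 - 40*t^2 + 10*t - 1)

κ_5 = K′′′′′(0) = 1152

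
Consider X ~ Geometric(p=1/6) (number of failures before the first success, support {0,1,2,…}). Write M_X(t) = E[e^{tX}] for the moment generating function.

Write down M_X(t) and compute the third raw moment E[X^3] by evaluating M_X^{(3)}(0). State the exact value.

E[X^3] = d^3M/dt^3 |_{t=0} = 905

M_X(t) = 1/(6*(1 - 5*e^(t)/6))
dM/dt = 5*e^(t)/(25*e^(2*t) - 60*e^(t) + 36)
d^2M/dt^2 = (-25*e^(2*t) - 30*e^(t))/(125*e^(3*t) - 450*e^(2*t) + 540*e^(t) - 216)
d^3M/dt^3 = (125*e^(3*t) + 600*e^(2*t) + 180*e^(t))/(625*e^(4*t) - 3000*e^(3*t) + 5400*e^(2*t) - 4320*e^(t) + 1296)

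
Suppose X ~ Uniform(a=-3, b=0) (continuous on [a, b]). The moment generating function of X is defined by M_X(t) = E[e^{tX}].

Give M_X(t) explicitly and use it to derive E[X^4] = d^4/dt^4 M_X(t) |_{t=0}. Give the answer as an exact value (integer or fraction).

E[X^4] = M′′′′(0) = 81/5

M_X(t) = (1 - e^(-3*t))/(3*t)
M′(t) = (3*t - e^(3*t) + 1)*e^(-3*t)/(3*t^2)
M′′(t) = (-9*t^2 - 6*t + 2*e^(3*t) - 2)*e^(-3*t)/(3*t^3)
M′′′(t) = (9*t^3 + 9*t^2 + 6*t - 2*e^(3*t) + 2)*e^(-3*t)/t^4
M′′′′(t) = (-27*t^4 - 36*t^3 - 36*t^2 - 24*t + 8*e^(3*t) - 8)*e^(-3*t)/t^5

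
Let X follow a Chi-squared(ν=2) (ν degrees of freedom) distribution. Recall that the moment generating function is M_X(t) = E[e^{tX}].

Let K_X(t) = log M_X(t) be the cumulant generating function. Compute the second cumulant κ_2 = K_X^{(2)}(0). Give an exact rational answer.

κ_2 = K^(2)(0) = 4

M_X(t) = 1/(1 - 2*t)
K_X(t) = log M_X(t) = -log(1 - 2*t)
K^(2)(t) = 4/(4*t^2 - 4*t + 1)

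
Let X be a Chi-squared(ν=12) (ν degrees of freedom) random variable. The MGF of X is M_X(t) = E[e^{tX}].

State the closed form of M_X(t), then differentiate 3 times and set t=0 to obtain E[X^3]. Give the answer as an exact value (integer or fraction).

M_X(t) = (1 - 2*t)^(-6)
M′(t) = -12/(128*t^7 - 448*t^6 + 672*t^5 - 560*t^4 + 280*t^3 - 84*t^2 + 14*t - 1)
M′′(t) = 168/(256*t^8 - 1024*t^7 + 1792*t^6 - 1792*t^5 + 1120*t^4 - 448*t^3 + 112*t^2 - 16*t + 1)
M′′′(t) = -2688/(512*t^9 - 2304*t^8 + 4608*t^7 - 5376*t^6 + 4032*t^5 - 2016*t^4 + 672*t^3 - 144*t^2 + 18*t - 1)

E[X^3] = M′′′(0) = 2688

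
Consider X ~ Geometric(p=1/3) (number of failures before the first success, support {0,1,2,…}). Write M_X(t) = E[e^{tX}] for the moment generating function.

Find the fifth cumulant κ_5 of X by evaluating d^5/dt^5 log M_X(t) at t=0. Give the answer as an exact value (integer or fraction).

κ_5 = D^5[K](0) = 2190

M_X(t) = 1/(3*(1 - 2*e^(t)/3))
K_X(t) = log M_X(t) = -log(1 - 2*e^(t)/3) - log(3)
D^5[K](t) = (-48*e^(4*t) - 792*e^(3*t) - 1188*e^(2*t) - 162*e^(t))/(32*e^(5*t) - 240*e^(4*t) + 720*e^(3*t) - 1080*e^(2*t) + 810*e^(t) - 243)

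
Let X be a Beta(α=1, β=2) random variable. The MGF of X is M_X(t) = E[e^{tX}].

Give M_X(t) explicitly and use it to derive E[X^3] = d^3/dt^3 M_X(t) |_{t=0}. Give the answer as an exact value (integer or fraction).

M_X(t) = ₁F₁(1; 3; t)
dM/dt = ₁F₁(2; 4; t)/3
d^2M/dt^2 = ₁F₁(3; 5; t)/6
d^3M/dt^3 = ₁F₁(4; 6; t)/10

E[X^3] = d^3M/dt^3 |_{t=0} = 1/10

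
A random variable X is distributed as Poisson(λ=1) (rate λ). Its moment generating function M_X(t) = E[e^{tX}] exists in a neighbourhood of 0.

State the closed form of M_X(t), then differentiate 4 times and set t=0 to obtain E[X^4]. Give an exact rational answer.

M_X(t) = e^(e^(t) - 1)
D^4[M](t) = (e^(4*t)*e^(e^(t)) + 6*e^(3*t)*e^(e^(t)) + 7*e^(2*t)*e^(e^(t)) + e^(t)*e^(e^(t)))*e^(-1)

E[X^4] = D^4[M](0) = 15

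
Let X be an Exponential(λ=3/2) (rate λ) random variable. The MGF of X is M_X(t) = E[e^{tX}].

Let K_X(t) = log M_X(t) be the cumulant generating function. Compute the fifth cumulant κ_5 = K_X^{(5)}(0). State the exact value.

κ_5 = D^5[K](0) = 256/81

M_X(t) = 3/(2*(3/2 - t))
K_X(t) = log M_X(t) = -log(3/2 - t) - log(2) + log(3)
D^5[K](t) = -768/(32*t^5 - 240*t^4 + 720*t^3 - 1080*t^2 + 810*t - 243)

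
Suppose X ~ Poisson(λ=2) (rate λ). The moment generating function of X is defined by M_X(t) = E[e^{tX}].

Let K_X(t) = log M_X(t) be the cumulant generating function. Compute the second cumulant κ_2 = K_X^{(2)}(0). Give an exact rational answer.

κ_2 = K′′(0) = 2

M_X(t) = e^(2*e^(t) - 2)
K_X(t) = log M_X(t) = 2*e^(t) - 2
K′(t) = 2*e^(t)
K′′(t) = 2*e^(t)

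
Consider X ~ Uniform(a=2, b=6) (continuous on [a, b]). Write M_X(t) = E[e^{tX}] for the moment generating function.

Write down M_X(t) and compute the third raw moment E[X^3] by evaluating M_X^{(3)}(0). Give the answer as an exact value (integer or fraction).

M_X(t) = (e^(6*t) - e^(2*t))/(4*t)
M′(t) = (6*t*e^(6*t) - 2*t*e^(2*t) - e^(6*t) + e^(2*t))/(4*t^2)
M′′(t) = (18*t^2*e^(6*t) - 2*t^2*e^(2*t) - 6*t*e^(6*t) + 2*t*e^(2*t) + e^(6*t) - e^(2*t))/(2*t^3)
M′′′(t) = (108*t^3*e^(6*t) - 4*t^3*e^(2*t) - 54*t^2*e^(6*t) + 6*t^2*e^(2*t) + 18*t*e^(6*t) - 6*t*e^(2*t) - 3*e^(6*t) + 3*e^(2*t))/(2*t^4)

E[X^3] = M′′′(0) = 80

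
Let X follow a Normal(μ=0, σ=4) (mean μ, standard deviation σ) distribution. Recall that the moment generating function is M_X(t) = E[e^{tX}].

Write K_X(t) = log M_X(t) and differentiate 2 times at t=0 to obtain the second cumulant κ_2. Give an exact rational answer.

κ_2 = D^2[K](0) = 16

M_X(t) = e^(8*t^2)
K_X(t) = log M_X(t) = 8*t^2
D^2[K](t) = 16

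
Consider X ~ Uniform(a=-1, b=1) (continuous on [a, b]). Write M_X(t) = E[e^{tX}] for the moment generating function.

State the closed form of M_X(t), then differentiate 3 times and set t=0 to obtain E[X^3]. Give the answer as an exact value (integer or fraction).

E[X^3] = d^3M/dt^3 |_{t=0} = 0

M_X(t) = (e^(t) - e^(-t))/(2*t)
dM/dt = (t*e^(2*t) + t - e^(2*t) + 1)*e^(-t)/(2*t^2)
d^2M/dt^2 = (t^2*e^(2*t) - t^2 - 2*t*e^(2*t) - 2*t + 2*e^(2*t) - 2)*e^(-t)/(2*t^3)
d^3M/dt^3 = (t^3*e^(2*t) + t^3 - 3*t^2*e^(2*t) + 3*t^2 + 6*t*e^(2*t) + 6*t - 6*e^(2*t) + 6)*e^(-t)/(2*t^4)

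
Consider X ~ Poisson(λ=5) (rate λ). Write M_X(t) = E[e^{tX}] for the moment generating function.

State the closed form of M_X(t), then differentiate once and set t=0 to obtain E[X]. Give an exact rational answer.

E[X] = M^(1)(0) = 5

M_X(t) = e^(5*e^(t) - 5)
M^(1)(t) = 5*e^(-5)*e^(t)*e^(5*e^(t))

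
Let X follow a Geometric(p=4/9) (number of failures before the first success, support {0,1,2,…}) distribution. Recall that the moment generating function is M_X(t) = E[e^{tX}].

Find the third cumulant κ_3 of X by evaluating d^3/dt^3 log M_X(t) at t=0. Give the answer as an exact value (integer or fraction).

M_X(t) = 4/(9*(1 - 5*e^(t)/9))
K_X(t) = log M_X(t) = -log(1 - 5*e^(t)/9) - 2*log(3) + 2*log(2)
D^3[K](t) = (-225*e^(2*t) - 405*e^(t))/(125*e^(3*t) - 675*e^(2*t) + 1215*e^(t) - 729)

κ_3 = D^3[K](0) = 315/32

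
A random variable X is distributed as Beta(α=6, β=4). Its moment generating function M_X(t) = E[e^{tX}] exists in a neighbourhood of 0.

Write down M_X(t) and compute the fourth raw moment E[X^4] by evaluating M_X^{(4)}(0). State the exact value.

M_X(t) = ₁F₁(6; 10; t)
D^4[M](t) = 126*₁F₁(10; 14; t)/715

E[X^4] = D^4[M](0) = 126/715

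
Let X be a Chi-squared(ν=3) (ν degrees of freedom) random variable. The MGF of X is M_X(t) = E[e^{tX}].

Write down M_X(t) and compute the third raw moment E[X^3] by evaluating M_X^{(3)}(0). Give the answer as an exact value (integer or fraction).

M_X(t) = (1 - 2*t)^(-3/2)
D^3[M](t) = 105/(16*t^4*√(1 - 2*t) - 32*t^3*√(1 - 2*t) + 24*t^2*√(1 - 2*t) - 8*t*√(1 - 2*t) + √(1 - 2*t))

E[X^3] = D^3[M](0) = 105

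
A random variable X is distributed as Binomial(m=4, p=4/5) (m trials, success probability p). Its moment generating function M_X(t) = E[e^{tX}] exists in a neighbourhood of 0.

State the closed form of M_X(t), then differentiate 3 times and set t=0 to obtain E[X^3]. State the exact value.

M_X(t) = (4*e^(t)/5 + 1/5)^4
dM/dt = 1024*e^(4*t)/625 + 768*e^(3*t)/625 + 192*e^(2*t)/625 + 16*e^(t)/625
d^2M/dt^2 = 4096*e^(4*t)/625 + 2304*e^(3*t)/625 + 384*e^(2*t)/625 + 16*e^(t)/625
d^3M/dt^3 = 16384*e^(4*t)/625 + 6912*e^(3*t)/625 + 768*e^(2*t)/625 + 16*e^(t)/625

E[X^3] = d^3M/dt^3 |_{t=0} = 4816/125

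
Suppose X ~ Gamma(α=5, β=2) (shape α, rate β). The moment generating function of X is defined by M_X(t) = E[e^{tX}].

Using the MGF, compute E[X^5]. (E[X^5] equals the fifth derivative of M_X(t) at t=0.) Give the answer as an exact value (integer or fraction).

M_X(t) = 32/(2 - t)^5
D^5[M](t) = 483840/(t^10 - 20*t^9 + 180*t^8 - 960*t^7 + 3360*t^6 - 8064*t^5 + 13440*t^4 - 15360*t^3 + 11520*t^2 - 5120*t + 1024)

E[X^5] = D^5[M](0) = 945/2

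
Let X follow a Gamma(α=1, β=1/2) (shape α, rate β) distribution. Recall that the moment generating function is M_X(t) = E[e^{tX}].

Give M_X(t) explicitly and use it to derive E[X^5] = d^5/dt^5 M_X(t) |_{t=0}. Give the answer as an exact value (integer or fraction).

E[X^5] = M′′′′′(0) = 3840

M_X(t) = 1/(2*(1/2 - t))
M′(t) = 2/(4*t^2 - 4*t + 1)
M′′(t) = -8/(8*t^3 - 12*t^2 + 6*t - 1)
M′′′(t) = 48/(16*t^4 - 32*t^3 + 24*t^2 - 8*t + 1)
M′′′′(t) = -384/(32*t^5 - 80*t^4 + 80*t^3 - 40*t^2 + 10*t - 1)
M′′′′′(t) = 3840/(64*t^6 - 192*t^5 + 240*t^4 - 160*t^3 + 60*t^2 - 12*t + 1)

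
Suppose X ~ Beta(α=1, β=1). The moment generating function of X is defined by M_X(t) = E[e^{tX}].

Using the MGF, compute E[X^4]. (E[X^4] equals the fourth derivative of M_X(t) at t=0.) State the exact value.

M_X(t) = ₁F₁(1; 2; t)
D^4[M](t) = ₁F₁(5; 6; t)/5

E[X^4] = D^4[M](0) = 1/5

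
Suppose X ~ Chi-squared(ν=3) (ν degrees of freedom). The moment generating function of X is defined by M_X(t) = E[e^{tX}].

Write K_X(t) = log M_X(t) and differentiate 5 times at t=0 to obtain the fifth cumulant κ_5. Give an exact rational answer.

M_X(t) = (1 - 2*t)^(-3/2)
K_X(t) = log M_X(t) = -3*log(1 - 2*t)/2
K′(t) = -3/(2*t - 1)
K′′(t) = 6/(4*t^2 - 4*t + 1)
K′′′(t) = -24/(8*t^3 - 12*t^2 + 6*t - 1)
K′′′′(t) = 144/(16*t^4 - 32*t^3 + 24*t^2 - 8*t + 1)
K′′′′′(t) = -1152/(32*t^5 - 80*t^4 + 80*t^3 - 40*t^2 + 10*t - 1)

κ_5 = K′′′′′(0) = 1152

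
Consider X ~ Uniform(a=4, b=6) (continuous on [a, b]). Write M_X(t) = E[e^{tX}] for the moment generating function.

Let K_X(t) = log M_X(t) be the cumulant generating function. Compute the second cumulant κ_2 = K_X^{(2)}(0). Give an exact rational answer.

κ_2 = K′′(0) = 1/3

M_X(t) = (e^(6*t) - e^(4*t))/(2*t)
K_X(t) = log M_X(t) = -log(t) + log(e^(6*t) - e^(4*t)) - log(2)
K′(t) = (6*t*e^(2*t) - 4*t - e^(2*t) + 1)/(t*e^(2*t) - t)
K′′(t) = (-4*t^2*e^(2*t) + e^(4*t) - 2*e^(2*t) + 1)/(t^2*e^(4*t) - 2*t^2*e^(2*t) + t^2)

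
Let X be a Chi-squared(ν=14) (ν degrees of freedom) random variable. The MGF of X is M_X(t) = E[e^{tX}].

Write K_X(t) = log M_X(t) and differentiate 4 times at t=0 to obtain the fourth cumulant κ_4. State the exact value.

κ_4 = K′′′′(0) = 672

M_X(t) = (1 - 2*t)^(-7)
K_X(t) = log M_X(t) = -7*log(1 - 2*t)
K′(t) = -14/(2*t - 1)
K′′(t) = 28/(4*t^2 - 4*t + 1)
K′′′(t) = -112/(8*t^3 - 12*t^2 + 6*t - 1)
K′′′′(t) = 672/(16*t^4 - 32*t^3 + 24*t^2 - 8*t + 1)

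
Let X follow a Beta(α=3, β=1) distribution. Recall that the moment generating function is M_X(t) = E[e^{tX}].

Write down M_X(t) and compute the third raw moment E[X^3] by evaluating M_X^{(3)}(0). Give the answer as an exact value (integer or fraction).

M_X(t) = ₁F₁(3; 4; t)
D^3[M](t) = ₁F₁(6; 7; t)/2

E[X^3] = D^3[M](0) = 1/2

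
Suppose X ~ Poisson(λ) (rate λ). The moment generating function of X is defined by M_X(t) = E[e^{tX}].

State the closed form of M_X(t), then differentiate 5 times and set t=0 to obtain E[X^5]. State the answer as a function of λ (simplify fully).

E[X^5] = d^5M/dt^5 |_{t=0} = λ*(λ^4 + 10*λ^3 + 25*λ^2 + 15*λ + 1)

M_X(t) = e^(λ*(e^(t) - 1))
dM/dt = λ*e^(-λ)*e^(t)*e^(λ*e^(t))
d^2M/dt^2 = (λ^2*e^(2*t)*e^(λ*e^(t)) + λ*e^(t)*e^(λ*e^(t)))*e^(-λ)
d^3M/dt^3 = (λ^3*e^(3*t)*e^(λ*e^(t)) + 3*λ^2*e^(2*t)*e^(λ*e^(t)) + λ*e^(t)*e^(λ*e^(t)))*e^(-λ)
d^4M/dt^4 = (λ^4*e^(4*t)*e^(λ*e^(t)) + 6*λ^3*e^(3*t)*e^(λ*e^(t)) + 7*λ^2*e^(2*t)*e^(λ*e^(t)) + λ*e^(t)*e^(λ*e^(t)))*e^(-λ)
d^5M/dt^5 = (λ^5*e^(5*t)*e^(λ*e^(t)) + 10*λ^4*e^(4*t)*e^(λ*e^(t)) + 25*λ^3*e^(3*t)*e^(λ*e^(t)) + 15*λ^2*e^(2*t)*e^(λ*e^(t)) + λ*e^(t)*e^(λ*e^(t)))*e^(-λ)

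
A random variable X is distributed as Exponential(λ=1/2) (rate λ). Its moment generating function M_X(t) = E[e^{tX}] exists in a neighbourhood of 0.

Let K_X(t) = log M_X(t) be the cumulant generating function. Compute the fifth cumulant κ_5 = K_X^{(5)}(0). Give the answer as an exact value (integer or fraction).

κ_5 = D^5[K](0) = 768

M_X(t) = 1/(2*(1/2 - t))
K_X(t) = log M_X(t) = -log(1/2 - t) - log(2)
D^5[K](t) = -768/(32*t^5 - 80*t^4 + 80*t^3 - 40*t^2 + 10*t - 1)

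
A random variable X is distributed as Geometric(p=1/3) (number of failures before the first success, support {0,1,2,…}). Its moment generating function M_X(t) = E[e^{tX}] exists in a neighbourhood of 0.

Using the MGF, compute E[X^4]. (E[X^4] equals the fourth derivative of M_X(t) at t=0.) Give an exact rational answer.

E[X^4] = D^4[M](0) = 730

M_X(t) = 1/(3*(1 - 2*e^(t)/3))
D^4[M](t) = (-16*e^(4*t) - 264*e^(3*t) - 396*e^(2*t) - 54*e^(t))/(32*e^(5*t) - 240*e^(4*t) + 720*e^(3*t) - 1080*e^(2*t) + 810*e^(t) - 243)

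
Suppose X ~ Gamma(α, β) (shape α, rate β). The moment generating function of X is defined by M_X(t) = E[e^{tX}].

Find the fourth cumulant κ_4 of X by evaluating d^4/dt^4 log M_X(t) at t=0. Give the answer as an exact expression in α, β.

M_X(t) = (β/(β - t))^α
K_X(t) = log M_X(t) = α*(log(β) - log(β - t))
dK/dt = -α/(-β + t)
d^2K/dt^2 = α/(β^2 - 2*β*t + t^2)
d^3K/dt^3 = -2*α/(-β^3 + 3*β^2*t - 3*β*t^2 + t^3)
d^4K/dt^4 = 6*α/(β^4 - 4*β^3*t + 6*β^2*t^2 - 4*β*t^3 + t^4)

κ_4 = d^4K/dt^4 |_{t=0} = 6*α/β^4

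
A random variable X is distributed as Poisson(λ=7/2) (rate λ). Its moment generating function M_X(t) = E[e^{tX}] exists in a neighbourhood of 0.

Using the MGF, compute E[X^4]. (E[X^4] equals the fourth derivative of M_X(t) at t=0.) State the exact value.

M_X(t) = e^(7*e^(t)/2 - 7/2)
dM/dt = 7*e^(-7/2)*e^(t)*e^(7*e^(t)/2)/2
d^2M/dt^2 = (49*e^(2*t)*e^(7*e^(t)/2) + 14*e^(t)*e^(7*e^(t)/2))*e^(-7/2)/4
d^3M/dt^3 = (343*e^(3*t)*e^(7*e^(t)/2) + 294*e^(2*t)*e^(7*e^(t)/2) + 28*e^(t)*e^(7*e^(t)/2))*e^(-7/2)/8
d^4M/dt^4 = (2401*e^(4*t)*e^(7*e^(t)/2) + 4116*e^(3*t)*e^(7*e^(t)/2) + 1372*e^(2*t)*e^(7*e^(t)/2) + 56*e^(t)*e^(7*e^(t)/2))*e^(-7/2)/16

E[X^4] = d^4M/dt^4 |_{t=0} = 7945/16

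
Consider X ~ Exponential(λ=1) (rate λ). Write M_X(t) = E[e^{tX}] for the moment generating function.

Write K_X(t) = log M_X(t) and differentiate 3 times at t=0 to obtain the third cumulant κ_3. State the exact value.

κ_3 = K′′′(0) = 2

M_X(t) = 1/(1 - t)
K_X(t) = log M_X(t) = -log(1 - t)
K′(t) = -1/(t - 1)
K′′(t) = 1/(t^2 - 2*t + 1)
K′′′(t) = -2/(t^3 - 3*t^2 + 3*t - 1)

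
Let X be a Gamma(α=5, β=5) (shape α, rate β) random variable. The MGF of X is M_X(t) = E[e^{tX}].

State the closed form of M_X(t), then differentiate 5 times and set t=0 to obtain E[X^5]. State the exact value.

M_X(t) = 3125/(5 - t)^5
M^(5)(t) = 47250000/(t^10 - 50*t^9 + 1125*t^8 - 15000*t^7 + 131250*t^6 - 787500*t^5 + 3281250*t^4 - 9375000*t^3 + 17578125*t^2 - 19531250*t + 9765625)

E[X^5] = M^(5)(0) = 3024/625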